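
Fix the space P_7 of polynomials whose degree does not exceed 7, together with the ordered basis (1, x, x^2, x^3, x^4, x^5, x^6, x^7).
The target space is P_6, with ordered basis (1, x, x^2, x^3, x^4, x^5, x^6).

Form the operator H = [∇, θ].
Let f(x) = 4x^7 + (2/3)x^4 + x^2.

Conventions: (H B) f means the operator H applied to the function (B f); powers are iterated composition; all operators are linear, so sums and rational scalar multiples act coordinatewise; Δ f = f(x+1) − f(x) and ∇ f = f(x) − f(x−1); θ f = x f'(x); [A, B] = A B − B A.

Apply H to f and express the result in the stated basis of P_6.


the image equals g(x) = 28x^6 - 168x^5 + 420x^4 - (1672/3)x^3 + 412x^2 - 158x + 70/3

θ f = 28x^7 + (8/3)x^4 + 2x^2
∇ θ f = 196x^6 - 588x^5 + 980x^4 - (2908/3)x^3 + 572x^2 - (544/3)x + 70/3
∇ f = 28x^6 - 84x^5 + 140x^4 - (412/3)x^3 + 80x^2 - (70/3)x + 7/3
θ ∇ f = 168x^6 - 420x^5 + 560x^4 - 412x^3 + 160x^2 - (70/3)x
[∇, θ] f = 28x^6 - 168x^5 + 420x^4 - (1672/3)x^3 + 412x^2 - 158x + 70/3


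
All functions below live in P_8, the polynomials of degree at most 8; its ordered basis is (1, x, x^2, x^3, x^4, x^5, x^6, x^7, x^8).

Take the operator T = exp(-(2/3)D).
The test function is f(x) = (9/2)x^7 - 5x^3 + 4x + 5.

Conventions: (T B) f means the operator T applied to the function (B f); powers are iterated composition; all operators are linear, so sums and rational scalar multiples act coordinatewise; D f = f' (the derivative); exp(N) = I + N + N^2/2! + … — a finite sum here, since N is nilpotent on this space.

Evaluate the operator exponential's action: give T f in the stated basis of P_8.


order-1 term: -21x^6 + 10x^2 - 8/3
order-2 term: 42x^5 - (20/3)x
order-3 term: -(140/3)x^4 + 40/27
order-4 term: (280/9)x^3
order-5 term: -(112/9)x^2
order-6 term: (224/81)x
order-7 term: -64/243
the series for exp(-(2/3)D) f terminates at order 7
exp(-(2/3)D) f = (9/2)x^7 - 21x^6 + 42x^5 - (140/3)x^4 + (235/9)x^3 - (22/9)x^2 + (8/81)x + 863/243

the image equals g(x) = (9/2)x^7 - 21x^6 + 42x^5 - (140/3)x^4 + (235/9)x^3 - (22/9)x^2 + (8/81)x + 863/243


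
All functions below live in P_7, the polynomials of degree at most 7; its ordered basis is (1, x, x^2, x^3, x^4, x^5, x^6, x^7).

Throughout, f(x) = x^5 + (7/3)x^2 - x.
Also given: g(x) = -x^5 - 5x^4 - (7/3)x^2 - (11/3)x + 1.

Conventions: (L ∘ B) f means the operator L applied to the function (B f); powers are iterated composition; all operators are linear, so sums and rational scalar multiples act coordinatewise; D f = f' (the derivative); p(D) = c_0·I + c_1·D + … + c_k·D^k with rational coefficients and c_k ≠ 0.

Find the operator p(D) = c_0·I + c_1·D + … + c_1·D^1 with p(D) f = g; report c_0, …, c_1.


D^0 f = x^5 + (7/3)x^2 - x
D^1 f = 5x^4 + (14/3)x - 1
matching coefficients of g against c_0 f + c_1 Df + … from the top degree down determines the c_i
solution: c_0 = -1, c_1 = -1

c_0 = -1, c_1 = -1


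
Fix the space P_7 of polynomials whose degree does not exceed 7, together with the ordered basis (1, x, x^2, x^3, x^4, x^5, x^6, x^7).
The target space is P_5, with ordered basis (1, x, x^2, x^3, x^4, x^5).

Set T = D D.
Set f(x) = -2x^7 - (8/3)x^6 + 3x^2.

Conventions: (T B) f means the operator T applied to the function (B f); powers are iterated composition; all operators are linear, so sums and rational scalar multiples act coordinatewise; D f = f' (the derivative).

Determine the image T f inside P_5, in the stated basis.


the result is g(x) = -84x^5 - 80x^4 + 6

D f = -14x^6 - 16x^5 + 6x
D D f = -84x^5 - 80x^4 + 6


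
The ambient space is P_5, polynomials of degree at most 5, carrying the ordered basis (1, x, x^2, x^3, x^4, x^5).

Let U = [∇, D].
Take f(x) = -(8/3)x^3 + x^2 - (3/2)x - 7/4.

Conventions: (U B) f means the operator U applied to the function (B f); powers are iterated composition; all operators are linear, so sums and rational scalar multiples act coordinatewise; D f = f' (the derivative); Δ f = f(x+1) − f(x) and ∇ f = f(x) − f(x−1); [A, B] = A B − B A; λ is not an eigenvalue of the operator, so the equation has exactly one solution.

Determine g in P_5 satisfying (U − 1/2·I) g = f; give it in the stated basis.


write g with unknown coordinates in the stated basis and equate coefficients in (U − 1/2·I) g = f
solving from the highest basis element down gives g = (16/3)x^3 - 2x^2 + 3x + 7/2
check: U g = 0
so U g − 1/2·g = -(8/3)x^3 + x^2 - (3/2)x - 7/4 = f ✓

the image equals g(x) = (16/3)x^3 - 2x^2 + 3x + 7/2


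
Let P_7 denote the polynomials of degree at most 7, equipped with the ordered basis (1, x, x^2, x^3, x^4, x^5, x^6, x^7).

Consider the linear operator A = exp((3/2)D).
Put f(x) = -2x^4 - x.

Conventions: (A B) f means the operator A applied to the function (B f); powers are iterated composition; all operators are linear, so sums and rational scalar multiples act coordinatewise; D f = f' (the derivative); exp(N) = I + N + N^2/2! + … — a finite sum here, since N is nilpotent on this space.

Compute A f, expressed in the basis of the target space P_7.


order-1 term: -12x^3 - 3/2
order-2 term: -27x^2
order-3 term: -27x
order-4 term: -81/8
the series for exp((3/2)D) f terminates at order 4
exp((3/2)D) f = -2x^4 - 12x^3 - 27x^2 - 28x - 93/8

g(x) = -2x^4 - 12x^3 - 27x^2 - 28x - 93/8


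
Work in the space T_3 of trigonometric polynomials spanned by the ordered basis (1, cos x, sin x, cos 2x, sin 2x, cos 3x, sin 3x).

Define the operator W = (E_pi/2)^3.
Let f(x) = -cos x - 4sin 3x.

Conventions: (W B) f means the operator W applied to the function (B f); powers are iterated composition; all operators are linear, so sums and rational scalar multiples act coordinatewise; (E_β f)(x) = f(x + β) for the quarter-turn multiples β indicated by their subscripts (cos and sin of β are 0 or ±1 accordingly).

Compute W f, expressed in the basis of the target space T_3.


E_pi/2 f = sin x + 4cos 3x
E_pi/2 E_pi/2 f = cos x + 4sin 3x
E_pi/2 E_pi/2 E_pi/2 f = -sin x - 4cos 3x

the result is g(x) = -sin x - 4cos 3x


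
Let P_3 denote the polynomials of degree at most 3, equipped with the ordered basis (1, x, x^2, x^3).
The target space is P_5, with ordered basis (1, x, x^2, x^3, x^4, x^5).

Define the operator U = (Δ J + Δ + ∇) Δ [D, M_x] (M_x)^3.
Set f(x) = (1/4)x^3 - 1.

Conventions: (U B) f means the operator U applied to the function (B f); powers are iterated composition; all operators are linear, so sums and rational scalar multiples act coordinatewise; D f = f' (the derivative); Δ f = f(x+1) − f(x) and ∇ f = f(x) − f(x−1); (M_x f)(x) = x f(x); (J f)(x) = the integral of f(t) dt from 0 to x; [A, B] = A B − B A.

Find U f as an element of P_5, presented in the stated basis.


M_x f = (1/4)x^4 - x
M_x M_x f = (1/4)x^5 - x^2
M_x M_x M_x f = (1/4)x^6 - x^3
M_x (M_x)^3 f = (1/4)x^7 - x^4
D M_x (M_x)^3 f = (7/4)x^6 - 4x^3
D (M_x)^3 f = (3/2)x^5 - 3x^2
M_x D (M_x)^3 f = (3/2)x^6 - 3x^3
[D, M_x] (M_x)^3 f = (1/4)x^6 - x^3
Δ [D, M_x] (M_x)^3 f = (3/2)x^5 + (15/4)x^4 + 5x^3 + (3/4)x^2 - (3/2)x - 3/4
J (Δ [D, M_x] (M_x)^3) f = (1/4)x^6 + (3/4)x^5 + (5/4)x^4 + (1/4)x^3 - (3/4)x^2 - (3/4)x
Δ J (Δ [D, M_x] (M_x)^3) f = (3/2)x^5 + (15/2)x^4 + (35/2)x^3 + (39/2)x^2 + (19/2)x + 1
Δ (Δ [D, M_x] (M_x)^3) f = (15/2)x^4 + 30x^3 + (105/2)x^2 + 39x + 19/2
∇ (Δ [D, M_x] (M_x)^3) f = (15/2)x^4 + (15/2)x^2 - 6x + 1/2
(Δ J + Δ + ∇) (Δ [D, M_x] (M_x)^3) f = (3/2)x^5 + (45/2)x^4 + (95/2)x^3 + (159/2)x^2 + (85/2)x + 11

the result is g(x) = (3/2)x^5 + (45/2)x^4 + (95/2)x^3 + (159/2)x^2 + (85/2)x + 11


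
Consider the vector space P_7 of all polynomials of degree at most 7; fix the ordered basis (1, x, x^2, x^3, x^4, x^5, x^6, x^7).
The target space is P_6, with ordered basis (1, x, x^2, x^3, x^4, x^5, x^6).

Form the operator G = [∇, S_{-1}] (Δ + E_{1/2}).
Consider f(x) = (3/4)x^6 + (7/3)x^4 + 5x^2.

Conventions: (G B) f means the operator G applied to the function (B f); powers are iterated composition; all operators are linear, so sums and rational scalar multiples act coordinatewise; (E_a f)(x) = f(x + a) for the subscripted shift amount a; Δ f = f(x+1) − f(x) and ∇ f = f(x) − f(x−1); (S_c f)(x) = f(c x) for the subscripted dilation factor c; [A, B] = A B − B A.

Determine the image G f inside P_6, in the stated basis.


Δ f = (9/2)x^5 + (45/4)x^4 + (73/3)x^3 + (101/4)x^2 + (143/6)x + 97/12
E_{1/2} f = (3/4)x^6 + (9/4)x^5 + (247/48)x^4 + (157/24)x^3 + (589/64)x^2 + (1211/192)x + 1081/768
(Δ + E_{1/2}) f = (3/4)x^6 + (27/4)x^5 + (787/48)x^4 + (247/8)x^3 + (2205/64)x^2 + (1929/64)x + 7289/768
S_{-1} (Δ + E_{1/2}) f = (3/4)x^6 - (27/4)x^5 + (787/48)x^4 - (247/8)x^3 + (2205/64)x^2 - (1929/64)x + 7289/768
∇ S_{-1} (Δ + E_{1/2}) f = (9/2)x^5 - 45x^4 + (1777/12)x^3 - (1079/4)x^2 + (25475/96)x - 11459/96
∇ (Δ + E_{1/2}) f = (9/2)x^5 + (45/2)x^4 + (157/12)x^3 + (101/2)x^2 + (1211/96)x + 97/6
S_{-1} ∇ (Δ + E_{1/2}) f = -(9/2)x^5 + (45/2)x^4 - (157/12)x^3 + (101/2)x^2 - (1211/96)x + 97/6
[∇, S_{-1}] (Δ + E_{1/2}) f = 9x^5 - (135/2)x^4 + (967/6)x^3 - (1281/4)x^2 + (13343/48)x - 4337/32

g(x) = 9x^5 - (135/2)x^4 + (967/6)x^3 - (1281/4)x^2 + (13343/48)x - 4337/32


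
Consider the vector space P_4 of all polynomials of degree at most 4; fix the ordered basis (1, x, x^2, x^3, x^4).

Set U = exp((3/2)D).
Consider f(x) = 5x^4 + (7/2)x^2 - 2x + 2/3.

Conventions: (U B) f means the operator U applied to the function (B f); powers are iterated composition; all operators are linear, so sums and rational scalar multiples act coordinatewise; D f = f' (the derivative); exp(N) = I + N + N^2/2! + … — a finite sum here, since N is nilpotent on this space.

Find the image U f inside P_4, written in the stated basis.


order-1 term: 30x^3 + (21/2)x - 3
order-2 term: (135/2)x^2 + 63/8
order-3 term: (135/2)x
order-4 term: 405/16
the series for exp((3/2)D) f terminates at order 4
exp((3/2)D) f = 5x^4 + 30x^3 + 71x^2 + 76x + 1481/48

g(x) = 5x^4 + 30x^3 + 71x^2 + 76x + 1481/48


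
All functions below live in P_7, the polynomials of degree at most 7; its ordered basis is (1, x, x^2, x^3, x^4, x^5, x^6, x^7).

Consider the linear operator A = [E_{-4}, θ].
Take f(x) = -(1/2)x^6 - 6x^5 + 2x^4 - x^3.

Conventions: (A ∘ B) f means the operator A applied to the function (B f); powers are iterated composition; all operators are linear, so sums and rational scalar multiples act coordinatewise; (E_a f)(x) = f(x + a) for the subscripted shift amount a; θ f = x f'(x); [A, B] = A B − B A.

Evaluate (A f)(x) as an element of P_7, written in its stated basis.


g(x) = 12x^5 - 120x^4 - 32x^3 + 4236x^2 - 16992x + 20672

θ f = -3x^6 - 30x^5 + 8x^4 - 3x^3
E_{-4} θ f = -3x^6 + 42x^5 - 112x^4 - 1091x^3 + 8484x^2 - 22160x + 20672
E_{-4} f = -(1/2)x^6 + 6x^5 + 2x^4 - 353x^3 + 2124x^2 - 5168x + 4672
θ E_{-4} f = -3x^6 + 30x^5 + 8x^4 - 1059x^3 + 4248x^2 - 5168x
[E_{-4}, θ] f = 12x^5 - 120x^4 - 32x^3 + 4236x^2 - 16992x + 20672


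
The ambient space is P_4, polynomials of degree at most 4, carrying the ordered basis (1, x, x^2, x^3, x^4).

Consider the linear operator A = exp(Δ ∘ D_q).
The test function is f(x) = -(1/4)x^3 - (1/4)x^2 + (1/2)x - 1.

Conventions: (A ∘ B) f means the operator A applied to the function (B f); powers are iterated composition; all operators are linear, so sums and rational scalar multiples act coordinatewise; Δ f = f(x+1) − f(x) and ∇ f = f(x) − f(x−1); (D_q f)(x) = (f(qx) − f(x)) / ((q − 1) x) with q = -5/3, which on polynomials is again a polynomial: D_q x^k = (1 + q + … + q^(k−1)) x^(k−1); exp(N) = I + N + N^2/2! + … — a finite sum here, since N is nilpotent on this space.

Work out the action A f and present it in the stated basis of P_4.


order-1 term: -(19/18)x - 13/36
the series for exp(Δ ∘ D_q) f terminates at order 1
exp(Δ ∘ D_q) f = -(1/4)x^3 - (1/4)x^2 - (5/9)x - 49/36

the image equals g(x) = -(1/4)x^3 - (1/4)x^2 - (5/9)x - 49/36


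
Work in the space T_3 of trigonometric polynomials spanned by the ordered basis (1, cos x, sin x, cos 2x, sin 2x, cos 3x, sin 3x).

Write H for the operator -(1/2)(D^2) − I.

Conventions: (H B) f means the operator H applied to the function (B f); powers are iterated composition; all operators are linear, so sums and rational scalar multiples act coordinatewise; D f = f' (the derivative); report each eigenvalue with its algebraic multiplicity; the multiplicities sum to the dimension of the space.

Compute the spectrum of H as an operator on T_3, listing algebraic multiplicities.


λ = -1 (multiplicity 1), λ = -1/2 (multiplicity 2), λ = 1 (multiplicity 2), λ = 7/2 (multiplicity 2)

image of 1: -1
image of cos x: -(1/2)cos x
image of sin x: -(1/2)sin x
image of cos 2x: cos 2x
image of sin 2x: sin 2x
image of cos 3x: (7/2)cos 3x
image of sin 3x: (7/2)sin 3x
the matrix is diagonal; its diagonal is (-1, -1/2, -1/2, 1, 1, 7/2, 7/2)
for a triangular matrix the eigenvalues are the diagonal entries, with algebraic multiplicity their repetition count


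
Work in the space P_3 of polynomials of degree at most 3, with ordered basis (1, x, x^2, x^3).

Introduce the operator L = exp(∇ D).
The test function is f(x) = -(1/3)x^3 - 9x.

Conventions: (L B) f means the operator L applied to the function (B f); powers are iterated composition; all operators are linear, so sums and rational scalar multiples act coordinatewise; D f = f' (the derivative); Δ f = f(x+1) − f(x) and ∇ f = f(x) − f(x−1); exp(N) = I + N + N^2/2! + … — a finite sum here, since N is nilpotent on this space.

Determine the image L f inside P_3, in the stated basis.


the image equals g(x) = -(1/3)x^3 - 11x + 1

order-1 term: -2x + 1
the series for exp(∇ D) f terminates at order 1
exp(∇ D) f = -(1/3)x^3 - 11x + 1


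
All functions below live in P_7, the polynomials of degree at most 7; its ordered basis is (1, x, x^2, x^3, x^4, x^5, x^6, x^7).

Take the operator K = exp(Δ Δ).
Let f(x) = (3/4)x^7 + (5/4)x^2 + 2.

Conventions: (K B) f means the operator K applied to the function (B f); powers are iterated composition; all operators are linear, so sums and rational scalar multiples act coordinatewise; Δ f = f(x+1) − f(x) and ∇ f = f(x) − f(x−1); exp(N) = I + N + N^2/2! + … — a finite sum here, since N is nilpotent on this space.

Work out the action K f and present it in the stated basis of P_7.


order-1 term: (63/2)x^5 + (315/2)x^4 + (735/2)x^3 + (945/2)x^2 + (651/2)x + 97
order-2 term: 315x^3 + 1890x^2 + 4095x + 3150
order-3 term: 630x + 1890
the series for exp(Δ Δ) f terminates at order 3
exp(Δ Δ) f = (3/4)x^7 + (63/2)x^5 + (315/2)x^4 + (1365/2)x^3 + (9455/4)x^2 + (10101/2)x + 5139

g(x) = (3/4)x^7 + (63/2)x^5 + (315/2)x^4 + (1365/2)x^3 + (9455/4)x^2 + (10101/2)x + 5139


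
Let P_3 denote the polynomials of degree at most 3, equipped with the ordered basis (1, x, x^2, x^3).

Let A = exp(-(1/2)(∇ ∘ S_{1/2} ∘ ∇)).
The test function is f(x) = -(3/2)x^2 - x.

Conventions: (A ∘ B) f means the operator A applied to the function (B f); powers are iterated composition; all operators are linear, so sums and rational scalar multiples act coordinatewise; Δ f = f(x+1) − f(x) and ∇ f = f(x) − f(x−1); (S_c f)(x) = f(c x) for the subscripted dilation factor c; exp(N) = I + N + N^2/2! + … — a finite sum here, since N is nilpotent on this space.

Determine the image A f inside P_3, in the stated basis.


order-1 term: 3/4
the series for exp(-(1/2)(∇ ∘ S_{1/2} ∘ ∇)) f terminates at order 1
exp(-(1/2)(∇ ∘ S_{1/2} ∘ ∇)) f = -(3/2)x^2 - x + 3/4

g(x) = -(3/2)x^2 - x + 3/4


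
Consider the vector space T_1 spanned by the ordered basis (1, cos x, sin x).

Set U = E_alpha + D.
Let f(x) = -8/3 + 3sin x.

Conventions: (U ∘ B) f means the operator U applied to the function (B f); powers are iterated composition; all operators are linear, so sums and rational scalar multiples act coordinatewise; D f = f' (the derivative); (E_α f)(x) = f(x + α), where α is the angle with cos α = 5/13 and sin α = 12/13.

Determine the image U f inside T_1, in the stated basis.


E_alpha f = -8/3 + (36/13)cos x + (15/13)sin x
D f = 3cos x
(E_alpha + D) f = -8/3 + (75/13)cos x + (15/13)sin x

the result is g(x) = -8/3 + (75/13)cos x + (15/13)sin x


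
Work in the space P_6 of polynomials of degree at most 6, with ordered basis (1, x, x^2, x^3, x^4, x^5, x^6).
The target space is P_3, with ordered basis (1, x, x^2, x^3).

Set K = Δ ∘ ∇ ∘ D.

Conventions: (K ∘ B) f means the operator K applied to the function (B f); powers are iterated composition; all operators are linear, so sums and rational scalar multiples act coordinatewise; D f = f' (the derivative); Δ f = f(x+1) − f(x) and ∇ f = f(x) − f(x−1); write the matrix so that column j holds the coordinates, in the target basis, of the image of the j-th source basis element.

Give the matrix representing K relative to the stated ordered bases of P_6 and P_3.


image of 1: 0
image of x: 0
image of x^2: 0
image of x^3: 6
image of x^4: 24x
image of x^5: 60x^2 + 10
image of x^6: 120x^3 + 60x
each image's coordinates form column j of the matrix

the matrix is [[0, 0, 0, 6, 0, 10, 0]; [0, 0, 0, 0, 24, 0, 60]; [0, 0, 0, 0, 0, 60, 0]; [0, 0, 0, 0, 0, 0, 120]] (rows listed top to bottom)


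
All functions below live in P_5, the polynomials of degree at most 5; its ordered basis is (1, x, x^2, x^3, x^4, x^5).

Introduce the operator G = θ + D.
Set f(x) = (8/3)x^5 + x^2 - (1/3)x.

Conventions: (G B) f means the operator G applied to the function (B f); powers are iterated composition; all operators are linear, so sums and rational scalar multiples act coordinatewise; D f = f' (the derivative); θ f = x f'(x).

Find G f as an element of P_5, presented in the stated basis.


θ f = (40/3)x^5 + 2x^2 - (1/3)x
D f = (40/3)x^4 + 2x - 1/3
(θ + D) f = (40/3)x^5 + (40/3)x^4 + 2x^2 + (5/3)x - 1/3

the result is g(x) = (40/3)x^5 + (40/3)x^4 + 2x^2 + (5/3)x - 1/3


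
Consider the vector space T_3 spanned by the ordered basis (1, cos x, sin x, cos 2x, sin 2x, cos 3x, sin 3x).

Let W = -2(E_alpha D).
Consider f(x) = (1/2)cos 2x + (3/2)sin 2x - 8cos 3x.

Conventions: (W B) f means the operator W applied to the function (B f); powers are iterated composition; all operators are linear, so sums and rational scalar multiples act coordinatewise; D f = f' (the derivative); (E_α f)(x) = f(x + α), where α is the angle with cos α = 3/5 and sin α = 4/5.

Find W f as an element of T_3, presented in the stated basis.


the image equals g(x) = (18/5)cos 2x + (26/5)sin 2x - (2112/125)cos 3x + (5616/125)sin 3x

D f = 3cos 2x - sin 2x + 24sin 3x
E_alpha D f = -(9/5)cos 2x - (13/5)sin 2x + (1056/125)cos 3x - (2808/125)sin 3x
(-2(E_alpha D)) f = (18/5)cos 2x + (26/5)sin 2x - (2112/125)cos 3x + (5616/125)sin 3x


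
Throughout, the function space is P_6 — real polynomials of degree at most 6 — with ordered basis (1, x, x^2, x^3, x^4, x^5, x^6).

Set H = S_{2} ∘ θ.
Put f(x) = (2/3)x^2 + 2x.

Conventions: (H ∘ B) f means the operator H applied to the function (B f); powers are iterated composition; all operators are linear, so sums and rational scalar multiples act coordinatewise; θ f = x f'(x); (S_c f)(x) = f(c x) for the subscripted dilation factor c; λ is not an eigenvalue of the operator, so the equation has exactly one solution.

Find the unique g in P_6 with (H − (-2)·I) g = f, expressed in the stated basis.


write g with unknown coordinates in the stated basis and equate coefficients in (H − (-2)·I) g = f
solving from the highest basis element down gives g = (1/15)x^2 + (1/2)x
check: H g = (8/15)x^2 + x
so H g − (-2)·g = (2/3)x^2 + 2x = f ✓

the result is g(x) = (1/15)x^2 + (1/2)x


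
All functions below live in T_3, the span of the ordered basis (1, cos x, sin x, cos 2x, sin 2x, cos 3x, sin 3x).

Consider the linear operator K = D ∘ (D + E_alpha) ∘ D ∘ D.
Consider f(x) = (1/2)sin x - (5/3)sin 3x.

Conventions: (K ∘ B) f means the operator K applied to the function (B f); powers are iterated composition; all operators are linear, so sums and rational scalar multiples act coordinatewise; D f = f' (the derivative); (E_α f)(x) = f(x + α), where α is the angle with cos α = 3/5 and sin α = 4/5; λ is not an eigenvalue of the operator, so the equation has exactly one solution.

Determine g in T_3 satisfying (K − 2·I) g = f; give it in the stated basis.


write g with unknown coordinates in the stated basis and equate coefficients in (K − 2·I) g = f
solving from the highest basis element down gives g = (3/4)cos x - (1/4)sin x + (405/81458)cos 3x - (4255/244374)sin 3x
check: K g = (3/2)cos x + (405/40729)cos 3x - (69300/40729)sin 3x
so K g − 2·g = (1/2)sin x - (5/3)sin 3x = f ✓

g(x) = (3/4)cos x - (1/4)sin x + (405/81458)cos 3x - (4255/244374)sin 3x


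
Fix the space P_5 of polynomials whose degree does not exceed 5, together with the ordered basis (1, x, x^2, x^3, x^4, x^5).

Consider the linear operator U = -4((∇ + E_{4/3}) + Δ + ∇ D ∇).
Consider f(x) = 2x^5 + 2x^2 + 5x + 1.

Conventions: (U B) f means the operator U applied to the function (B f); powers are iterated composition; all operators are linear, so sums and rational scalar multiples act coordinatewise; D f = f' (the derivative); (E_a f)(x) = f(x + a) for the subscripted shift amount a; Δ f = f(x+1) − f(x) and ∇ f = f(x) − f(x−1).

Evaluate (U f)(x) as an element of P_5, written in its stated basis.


∇ f = 10x^4 - 20x^3 + 20x^2 - 6x + 5
E_{4/3} f = 2x^5 + (40/3)x^4 + (320/9)x^3 + (1334/27)x^2 + (3397/81)x + 4775/243
(∇ + E_{4/3}) f = 2x^5 + (70/3)x^4 + (140/9)x^3 + (1874/27)x^2 + (2911/81)x + 5990/243
Δ f = 10x^4 + 20x^3 + 20x^2 + 14x + 9
∇ f = 10x^4 - 20x^3 + 20x^2 - 6x + 5
D ∇ f = 40x^3 - 60x^2 + 40x - 6
∇ D ∇ f = 120x^2 - 240x + 140
((∇ + E_{4/3}) + Δ + ∇ D ∇) f = 2x^5 + (100/3)x^4 + (320/9)x^3 + (5654/27)x^2 - (15395/81)x + 42197/243
(-4((∇ + E_{4/3}) + Δ + ∇ D ∇)) f = -8x^5 - (400/3)x^4 - (1280/9)x^3 - (22616/27)x^2 + (61580/81)x - 168788/243

g(x) = -8x^5 - (400/3)x^4 - (1280/9)x^3 - (22616/27)x^2 + (61580/81)x - 168788/243


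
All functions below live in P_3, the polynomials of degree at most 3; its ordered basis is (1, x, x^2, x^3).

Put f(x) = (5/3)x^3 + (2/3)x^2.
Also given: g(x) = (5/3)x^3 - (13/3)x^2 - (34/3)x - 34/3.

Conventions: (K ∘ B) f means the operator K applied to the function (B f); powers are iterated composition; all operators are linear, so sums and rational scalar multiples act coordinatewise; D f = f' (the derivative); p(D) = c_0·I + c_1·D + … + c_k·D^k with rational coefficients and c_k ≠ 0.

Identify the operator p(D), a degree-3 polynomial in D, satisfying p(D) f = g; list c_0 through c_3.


D^0 f = (5/3)x^3 + (2/3)x^2
D^1 f = 5x^2 + (4/3)x
D^2 f = 10x + 4/3
D^3 f = 10
matching coefficients of g against c_0 f + c_1 Df + … from the top degree down determines the c_i
solution: c_0 = 1, c_1 = -1, c_2 = -1, c_3 = -1

p(D) = I − D − D^2 − D^3, i.e. c_0 = 1, c_1 = -1, c_2 = -1, c_3 = -1


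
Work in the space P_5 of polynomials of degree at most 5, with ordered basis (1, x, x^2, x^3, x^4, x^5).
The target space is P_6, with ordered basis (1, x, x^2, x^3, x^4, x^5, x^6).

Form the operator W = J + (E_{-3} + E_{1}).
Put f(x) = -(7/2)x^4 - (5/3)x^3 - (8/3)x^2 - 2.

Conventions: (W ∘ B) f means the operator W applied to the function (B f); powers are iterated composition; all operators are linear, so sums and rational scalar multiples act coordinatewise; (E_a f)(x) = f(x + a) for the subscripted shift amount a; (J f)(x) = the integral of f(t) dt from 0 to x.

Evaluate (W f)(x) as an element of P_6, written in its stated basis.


the result is g(x) = -(7/10)x^5 - (89/12)x^4 + (214/9)x^3 - (616/3)x^2 + (968/3)x - 823/3

J f = -(7/10)x^5 - (5/12)x^4 - (8/9)x^3 - 2x
E_{-3} f = -(7/2)x^4 + (121/3)x^3 - (530/3)x^2 + 349x - 529/2
E_{1} f = -(7/2)x^4 - (47/3)x^3 - (86/3)x^2 - (73/3)x - 59/6
(E_{-3} + E_{1}) f = -7x^4 + (74/3)x^3 - (616/3)x^2 + (974/3)x - 823/3
(J + (E_{-3} + E_{1})) f = -(7/10)x^5 - (89/12)x^4 + (214/9)x^3 - (616/3)x^2 + (968/3)x - 823/3


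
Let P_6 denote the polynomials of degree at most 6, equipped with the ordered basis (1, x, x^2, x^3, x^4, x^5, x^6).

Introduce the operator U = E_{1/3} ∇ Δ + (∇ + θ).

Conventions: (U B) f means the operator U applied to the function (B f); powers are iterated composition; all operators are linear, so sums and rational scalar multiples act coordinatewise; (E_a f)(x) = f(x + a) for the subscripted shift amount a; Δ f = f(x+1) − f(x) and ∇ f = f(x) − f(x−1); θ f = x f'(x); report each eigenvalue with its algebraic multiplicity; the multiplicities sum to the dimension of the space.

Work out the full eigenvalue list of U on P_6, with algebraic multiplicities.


image of 1: 0
image of x: x + 1
image of x^2: 2x^2 + 2x + 1
image of x^3: 3x^3 + 3x^2 + 3x + 3
image of x^4: 4x^4 + 4x^3 + 6x^2 + 12x + 7/3
image of x^5: 5x^5 + 5x^4 + 10x^3 + 30x^2 + (35/3)x + 137/27
image of x^6: 6x^6 + 6x^5 + 15x^4 + 60x^3 + 35x^2 + (274/9)x + 127/27
the matrix is upper triangular; its diagonal is (0, 1, 2, 3, 4, 5, 6)
for a triangular matrix the eigenvalues are the diagonal entries, with algebraic multiplicity their repetition count

λ = 0 (multiplicity 1), λ = 1 (multiplicity 1), λ = 2 (multiplicity 1), λ = 3 (multiplicity 1), λ = 4 (multiplicity 1), λ = 5 (multiplicity 1), λ = 6 (multiplicity 1)


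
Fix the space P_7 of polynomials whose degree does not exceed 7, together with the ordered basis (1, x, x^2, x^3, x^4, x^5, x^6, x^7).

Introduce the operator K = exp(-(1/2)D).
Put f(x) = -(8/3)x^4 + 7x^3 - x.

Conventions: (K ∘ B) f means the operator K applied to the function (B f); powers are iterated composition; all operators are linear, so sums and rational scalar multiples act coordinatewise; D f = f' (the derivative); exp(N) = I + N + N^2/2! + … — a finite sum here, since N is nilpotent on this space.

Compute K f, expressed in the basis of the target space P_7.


g(x) = -(8/3)x^4 + (37/3)x^3 - (29/2)x^2 + (67/12)x - 13/24

order-1 term: (16/3)x^3 - (21/2)x^2 + 1/2
order-2 term: -4x^2 + (21/4)x
order-3 term: (4/3)x - 7/8
order-4 term: -1/6
the series for exp(-(1/2)D) f terminates at order 4
exp(-(1/2)D) f = -(8/3)x^4 + (37/3)x^3 - (29/2)x^2 + (67/12)x - 13/24


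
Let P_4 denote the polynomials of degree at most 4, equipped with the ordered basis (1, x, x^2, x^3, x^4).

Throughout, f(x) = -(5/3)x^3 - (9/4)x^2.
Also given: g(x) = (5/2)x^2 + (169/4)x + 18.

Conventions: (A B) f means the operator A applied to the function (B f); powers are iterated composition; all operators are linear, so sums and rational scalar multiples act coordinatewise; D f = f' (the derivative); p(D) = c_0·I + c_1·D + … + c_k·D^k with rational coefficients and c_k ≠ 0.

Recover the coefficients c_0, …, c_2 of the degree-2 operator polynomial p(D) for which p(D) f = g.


c_0 = 0, c_1 = -1/2, c_2 = -4

D^0 f = -(5/3)x^3 - (9/4)x^2
D^1 f = -5x^2 - (9/2)x
D^2 f = -10x - 9/2
matching coefficients of g against c_0 f + c_1 Df + … from the top degree down determines the c_i
solution: c_0 = 0, c_1 = -1/2, c_2 = -4


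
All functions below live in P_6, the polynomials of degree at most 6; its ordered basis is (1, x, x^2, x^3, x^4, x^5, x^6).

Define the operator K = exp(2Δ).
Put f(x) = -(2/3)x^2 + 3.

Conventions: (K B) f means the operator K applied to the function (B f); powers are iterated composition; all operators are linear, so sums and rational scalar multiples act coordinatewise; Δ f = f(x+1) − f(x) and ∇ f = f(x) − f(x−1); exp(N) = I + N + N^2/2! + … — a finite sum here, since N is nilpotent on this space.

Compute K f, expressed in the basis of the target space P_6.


g(x) = -(2/3)x^2 - (8/3)x - 1

order-1 term: -(8/3)x - 4/3
order-2 term: -8/3
the series for exp(2Δ) f terminates at order 2
exp(2Δ) f = -(2/3)x^2 - (8/3)x - 1


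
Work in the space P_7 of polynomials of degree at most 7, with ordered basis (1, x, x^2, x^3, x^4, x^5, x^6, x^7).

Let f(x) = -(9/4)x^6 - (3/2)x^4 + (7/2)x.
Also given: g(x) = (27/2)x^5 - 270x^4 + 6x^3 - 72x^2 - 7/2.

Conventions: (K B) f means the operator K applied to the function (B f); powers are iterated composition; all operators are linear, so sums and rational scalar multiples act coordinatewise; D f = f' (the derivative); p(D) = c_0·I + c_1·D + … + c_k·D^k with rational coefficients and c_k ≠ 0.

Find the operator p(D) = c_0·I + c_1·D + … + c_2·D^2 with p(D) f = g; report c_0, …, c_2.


p(D) = -D + 4·D^2, i.e. c_0 = 0, c_1 = -1, c_2 = 4

D^0 f = -(9/4)x^6 - (3/2)x^4 + (7/2)x
D^1 f = -(27/2)x^5 - 6x^3 + 7/2
D^2 f = -(135/2)x^4 - 18x^2
matching coefficients of g against c_0 f + c_1 Df + … from the top degree down determines the c_i
solution: c_0 = 0, c_1 = -1, c_2 = 4


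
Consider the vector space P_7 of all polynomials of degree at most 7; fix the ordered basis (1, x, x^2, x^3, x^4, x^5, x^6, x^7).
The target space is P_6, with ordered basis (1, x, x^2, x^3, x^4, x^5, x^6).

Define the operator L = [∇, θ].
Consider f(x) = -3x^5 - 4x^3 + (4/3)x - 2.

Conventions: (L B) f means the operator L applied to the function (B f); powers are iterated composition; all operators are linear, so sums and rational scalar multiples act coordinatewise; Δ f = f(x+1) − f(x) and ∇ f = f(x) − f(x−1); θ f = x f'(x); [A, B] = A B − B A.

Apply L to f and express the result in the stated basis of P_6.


θ f = -15x^5 - 12x^3 + (4/3)x
∇ θ f = -75x^4 + 150x^3 - 186x^2 + 111x - 77/3
∇ f = -15x^4 + 30x^3 - 42x^2 + 27x - 17/3
θ ∇ f = -60x^4 + 90x^3 - 84x^2 + 27x
[∇, θ] f = -15x^4 + 60x^3 - 102x^2 + 84x - 77/3

g(x) = -15x^4 + 60x^3 - 102x^2 + 84x - 77/3


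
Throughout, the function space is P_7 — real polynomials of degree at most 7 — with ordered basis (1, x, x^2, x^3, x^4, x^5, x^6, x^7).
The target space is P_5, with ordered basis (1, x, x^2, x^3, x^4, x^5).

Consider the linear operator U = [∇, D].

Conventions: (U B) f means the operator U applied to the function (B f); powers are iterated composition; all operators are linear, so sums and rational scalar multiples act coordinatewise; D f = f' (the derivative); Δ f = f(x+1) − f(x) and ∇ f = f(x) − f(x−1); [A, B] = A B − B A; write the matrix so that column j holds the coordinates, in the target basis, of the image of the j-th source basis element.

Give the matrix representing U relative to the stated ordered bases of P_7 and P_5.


the matrix is [[0, 0, 0, 0, 0, 0, 0, 0]; [0, 0, 0, 0, 0, 0, 0, 0]; [0, 0, 0, 0, 0, 0, 0, 0]; [0, 0, 0, 0, 0, 0, 0, 0]; [0, 0, 0, 0, 0, 0, 0, 0]; [0, 0, 0, 0, 0, 0, 0, 0]] (rows listed top to bottom)

image of 1: 0
image of x: 0
image of x^2: 0
image of x^3: 0
image of x^4: 0
image of x^5: 0
image of x^6: 0
image of x^7: 0
each image's coordinates form column j of the matrix


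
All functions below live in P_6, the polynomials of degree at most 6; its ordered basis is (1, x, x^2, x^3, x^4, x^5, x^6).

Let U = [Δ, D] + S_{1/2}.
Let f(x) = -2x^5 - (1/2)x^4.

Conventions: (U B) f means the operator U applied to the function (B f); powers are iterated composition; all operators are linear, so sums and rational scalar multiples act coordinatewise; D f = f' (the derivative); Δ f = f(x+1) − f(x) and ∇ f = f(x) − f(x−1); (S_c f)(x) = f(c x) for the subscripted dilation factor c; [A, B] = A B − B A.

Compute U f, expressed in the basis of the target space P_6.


g(x) = -(1/16)x^5 - (1/32)x^4

D f = -10x^4 - 2x^3
Δ D f = -40x^3 - 66x^2 - 46x - 12
Δ f = -10x^4 - 22x^3 - 23x^2 - 12x - 5/2
D Δ f = -40x^3 - 66x^2 - 46x - 12
[Δ, D] f = 0
S_{1/2} f = -(1/16)x^5 - (1/32)x^4
([Δ, D] + S_{1/2}) f = -(1/16)x^5 - (1/32)x^4


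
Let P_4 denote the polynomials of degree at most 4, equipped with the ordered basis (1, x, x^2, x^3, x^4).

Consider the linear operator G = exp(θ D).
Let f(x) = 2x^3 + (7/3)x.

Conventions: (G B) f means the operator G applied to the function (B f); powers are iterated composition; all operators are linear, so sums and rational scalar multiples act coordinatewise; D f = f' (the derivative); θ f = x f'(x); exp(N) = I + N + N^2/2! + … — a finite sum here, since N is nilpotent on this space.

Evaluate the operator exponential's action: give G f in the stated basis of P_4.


g(x) = 2x^3 + 12x^2 + (43/3)x

order-1 term: 12x^2
order-2 term: 12x
the series for exp(θ D) f terminates at order 2
exp(θ D) f = 2x^3 + 12x^2 + (43/3)x


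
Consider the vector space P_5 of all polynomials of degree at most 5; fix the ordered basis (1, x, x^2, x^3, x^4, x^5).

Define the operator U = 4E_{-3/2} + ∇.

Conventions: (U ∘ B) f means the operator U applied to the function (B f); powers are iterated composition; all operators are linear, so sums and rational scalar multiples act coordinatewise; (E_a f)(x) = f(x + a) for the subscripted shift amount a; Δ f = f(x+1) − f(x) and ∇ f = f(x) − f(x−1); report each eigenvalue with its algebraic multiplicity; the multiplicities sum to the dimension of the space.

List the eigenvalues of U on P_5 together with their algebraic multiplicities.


λ = 4 (multiplicity 6)

image of 1: 4
image of x: 4x - 5
image of x^2: 4x^2 - 10x + 8
image of x^3: 4x^3 - 15x^2 + 24x - 25/2
image of x^4: 4x^4 - 20x^3 + 48x^2 - 50x + 77/4
image of x^5: 4x^5 - 25x^4 + 80x^3 - 125x^2 + (385/4)x - 235/8
the matrix is upper triangular; its diagonal is (4, 4, 4, 4, 4, 4)
for a triangular matrix the eigenvalues are the diagonal entries, with algebraic multiplicity their repetition count


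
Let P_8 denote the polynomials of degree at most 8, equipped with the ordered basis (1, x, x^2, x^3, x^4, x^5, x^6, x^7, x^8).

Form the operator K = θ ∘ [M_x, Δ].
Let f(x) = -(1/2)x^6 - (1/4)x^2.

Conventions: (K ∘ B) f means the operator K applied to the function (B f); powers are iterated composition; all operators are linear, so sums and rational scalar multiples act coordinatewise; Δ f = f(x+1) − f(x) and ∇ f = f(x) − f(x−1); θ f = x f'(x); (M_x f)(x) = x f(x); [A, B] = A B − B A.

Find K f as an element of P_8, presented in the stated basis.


the image equals g(x) = 3x^6 + 15x^5 + 30x^4 + 30x^3 + (31/2)x^2 + (7/2)x

Δ f = -3x^5 - (15/2)x^4 - 10x^3 - (15/2)x^2 - (7/2)x - 3/4
M_x Δ f = -3x^6 - (15/2)x^5 - 10x^4 - (15/2)x^3 - (7/2)x^2 - (3/4)x
M_x f = -(1/2)x^7 - (1/4)x^3
Δ M_x f = -(7/2)x^6 - (21/2)x^5 - (35/2)x^4 - (35/2)x^3 - (45/4)x^2 - (17/4)x - 3/4
[M_x, Δ] f = (1/2)x^6 + 3x^5 + (15/2)x^4 + 10x^3 + (31/4)x^2 + (7/2)x + 3/4
θ [M_x, Δ] f = 3x^6 + 15x^5 + 30x^4 + 30x^3 + (31/2)x^2 + (7/2)x


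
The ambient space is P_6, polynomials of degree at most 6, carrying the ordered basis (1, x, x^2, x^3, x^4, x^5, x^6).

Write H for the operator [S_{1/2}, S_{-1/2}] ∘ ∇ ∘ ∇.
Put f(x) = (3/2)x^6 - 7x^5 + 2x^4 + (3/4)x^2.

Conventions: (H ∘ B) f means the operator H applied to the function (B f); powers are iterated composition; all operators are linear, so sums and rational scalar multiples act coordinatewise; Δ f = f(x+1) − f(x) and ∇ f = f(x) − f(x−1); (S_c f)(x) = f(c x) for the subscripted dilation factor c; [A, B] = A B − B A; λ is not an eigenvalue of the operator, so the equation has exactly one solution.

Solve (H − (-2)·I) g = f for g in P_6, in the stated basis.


g(x) = (3/4)x^6 - (7/2)x^5 + x^4 + (3/8)x^2

write g with unknown coordinates in the stated basis and equate coefficients in (H − (-2)·I) g = f
solving from the highest basis element down gives g = (3/4)x^6 - (7/2)x^5 + x^4 + (3/8)x^2
check: H g = 0
so H g − (-2)·g = (3/2)x^6 - 7x^5 + 2x^4 + (3/4)x^2 = f ✓


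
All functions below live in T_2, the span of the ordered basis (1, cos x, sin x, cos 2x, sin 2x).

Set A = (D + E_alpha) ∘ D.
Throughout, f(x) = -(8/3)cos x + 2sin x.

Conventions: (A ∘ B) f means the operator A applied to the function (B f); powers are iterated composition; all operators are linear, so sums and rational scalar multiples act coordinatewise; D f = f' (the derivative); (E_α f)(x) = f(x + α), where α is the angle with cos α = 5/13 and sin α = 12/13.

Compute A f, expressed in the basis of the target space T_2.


D f = 2cos x + (8/3)sin x
D D f = (8/3)cos x - 2sin x
E_alpha D f = (42/13)cos x - (32/39)sin x
(D + E_alpha) D f = (230/39)cos x - (110/39)sin x

the result is g(x) = (230/39)cos x - (110/39)sin x


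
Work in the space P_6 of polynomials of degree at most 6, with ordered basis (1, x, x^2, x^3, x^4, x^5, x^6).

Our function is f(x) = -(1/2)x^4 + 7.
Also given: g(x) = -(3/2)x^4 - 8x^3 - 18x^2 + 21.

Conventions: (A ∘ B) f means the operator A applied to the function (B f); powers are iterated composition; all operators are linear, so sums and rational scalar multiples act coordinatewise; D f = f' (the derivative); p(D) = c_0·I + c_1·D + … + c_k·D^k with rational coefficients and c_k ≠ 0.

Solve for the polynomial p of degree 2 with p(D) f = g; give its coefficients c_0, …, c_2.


c_0 = 3, c_1 = 4, c_2 = 3

D^0 f = -(1/2)x^4 + 7
D^1 f = -2x^3
D^2 f = -6x^2
matching coefficients of g against c_0 f + c_1 Df + … from the top degree down determines the c_i
solution: c_0 = 3, c_1 = 4, c_2 = 3


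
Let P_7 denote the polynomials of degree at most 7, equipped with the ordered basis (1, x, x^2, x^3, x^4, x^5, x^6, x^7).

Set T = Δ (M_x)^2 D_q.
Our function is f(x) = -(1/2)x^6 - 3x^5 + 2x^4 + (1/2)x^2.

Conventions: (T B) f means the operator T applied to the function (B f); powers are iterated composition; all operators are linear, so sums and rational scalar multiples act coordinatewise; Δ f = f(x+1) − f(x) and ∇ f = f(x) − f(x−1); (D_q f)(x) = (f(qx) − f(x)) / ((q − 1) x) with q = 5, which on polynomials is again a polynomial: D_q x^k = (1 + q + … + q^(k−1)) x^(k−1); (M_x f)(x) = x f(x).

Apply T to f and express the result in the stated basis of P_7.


the image equals g(x) = -13671x^6 - 55071x^5 - 101940x^4 - 112095x^3 - 73029x^2 - 26160x - 3981

D_q f = -1953x^5 - 2343x^4 + 312x^3 + 3x
M_x D_q f = -1953x^6 - 2343x^5 + 312x^4 + 3x^2
M_x M_x D_q f = -1953x^7 - 2343x^6 + 312x^5 + 3x^3
Δ (M_x)^2 D_q f = -13671x^6 - 55071x^5 - 101940x^4 - 112095x^3 - 73029x^2 - 26160x - 3981


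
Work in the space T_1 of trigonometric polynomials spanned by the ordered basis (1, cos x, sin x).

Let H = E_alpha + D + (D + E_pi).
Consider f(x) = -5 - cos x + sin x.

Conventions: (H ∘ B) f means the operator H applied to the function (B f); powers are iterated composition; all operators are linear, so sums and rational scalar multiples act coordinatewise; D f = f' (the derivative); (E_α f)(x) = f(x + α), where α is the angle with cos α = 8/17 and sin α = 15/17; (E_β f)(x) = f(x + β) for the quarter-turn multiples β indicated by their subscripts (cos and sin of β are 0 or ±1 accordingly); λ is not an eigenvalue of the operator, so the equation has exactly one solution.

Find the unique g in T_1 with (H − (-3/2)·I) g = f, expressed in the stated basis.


write g with unknown coordinates in the stated basis and equate coefficients in (H − (-3/2)·I) g = f
solving from the highest basis element down gives g = -10/7 - (262/629)cos x - (130/629)sin x
check: H g = -20/7 - (236/629)cos x + (824/629)sin x
so H g − (-3/2)·g = -5 - cos x + sin x = f ✓

g(x) = -10/7 - (262/629)cos x - (130/629)sin x


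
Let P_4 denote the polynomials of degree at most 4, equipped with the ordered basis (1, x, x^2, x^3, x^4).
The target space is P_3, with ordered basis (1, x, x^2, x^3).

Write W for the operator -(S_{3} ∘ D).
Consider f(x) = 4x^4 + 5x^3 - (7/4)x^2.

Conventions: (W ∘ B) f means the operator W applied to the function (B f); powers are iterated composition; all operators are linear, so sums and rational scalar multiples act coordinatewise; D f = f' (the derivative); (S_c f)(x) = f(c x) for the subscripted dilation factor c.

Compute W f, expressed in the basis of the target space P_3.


D f = 16x^3 + 15x^2 - (7/2)x
S_{3} D f = 432x^3 + 135x^2 - (21/2)x
(-(S_{3} ∘ D)) f = -432x^3 - 135x^2 + (21/2)x

the result is g(x) = -432x^3 - 135x^2 + (21/2)x


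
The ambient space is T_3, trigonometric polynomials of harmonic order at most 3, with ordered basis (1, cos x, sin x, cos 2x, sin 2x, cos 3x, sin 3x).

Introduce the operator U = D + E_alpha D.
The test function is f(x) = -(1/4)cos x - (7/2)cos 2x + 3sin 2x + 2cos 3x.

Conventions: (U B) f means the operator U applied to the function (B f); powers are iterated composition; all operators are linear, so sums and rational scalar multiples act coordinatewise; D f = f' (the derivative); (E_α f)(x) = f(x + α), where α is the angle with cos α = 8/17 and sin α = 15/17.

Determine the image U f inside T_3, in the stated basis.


D f = (1/4)sin x + 6cos 2x + 7sin 2x - 6sin 3x
D f = (1/4)sin x + 6cos 2x + 7sin 2x - 6sin 3x
E_alpha D f = (15/68)cos x + (2/17)sin x + (42/17)cos 2x - (151/17)sin 2x + (2970/4913)cos 3x + (29328/4913)sin 3x
(D + E_alpha D) f = (15/68)cos x + (25/68)sin x + (144/17)cos 2x - (32/17)sin 2x + (2970/4913)cos 3x - (150/4913)sin 3x

g(x) = (15/68)cos x + (25/68)sin x + (144/17)cos 2x - (32/17)sin 2x + (2970/4913)cos 3x - (150/4913)sin 3x
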